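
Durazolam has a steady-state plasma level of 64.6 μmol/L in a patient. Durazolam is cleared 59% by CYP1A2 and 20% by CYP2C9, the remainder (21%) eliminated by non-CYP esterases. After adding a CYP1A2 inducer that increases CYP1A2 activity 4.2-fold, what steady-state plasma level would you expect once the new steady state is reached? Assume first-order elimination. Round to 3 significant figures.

22.4 μmol/L

The CYP1A2 pathway (59% of clearance) rises to 4.2× activity: 0.59 × 4.2 = 2.478.
CYP2C9 (20%) and the residual 21% are unaffected.
CL_new/CL_old = 2.478 + 0.2 + 0.21 = 2.888.
Steady-state plasma level ∝ 1/CL, so new value = 64.6 / 2.888 = 22.4 μmol/L.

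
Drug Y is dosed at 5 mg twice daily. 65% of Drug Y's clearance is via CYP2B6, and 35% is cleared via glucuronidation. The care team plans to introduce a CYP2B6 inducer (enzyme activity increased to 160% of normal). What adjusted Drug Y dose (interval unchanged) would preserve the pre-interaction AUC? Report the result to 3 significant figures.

The CYP2B6 pathway (65% of clearance) is boosted to 1.6× activity: 0.65 × 1.6 = 1.04.
The remaining 35% of clearance is unaffected.
New clearance relative to baseline: 1.04 + 0.35 = 1.39.
Css,avg = (dose rate)/CL, so holding Css fixed requires dose ∝ CL: 5 × 1.39 = 6.95 mg.

6.95 mg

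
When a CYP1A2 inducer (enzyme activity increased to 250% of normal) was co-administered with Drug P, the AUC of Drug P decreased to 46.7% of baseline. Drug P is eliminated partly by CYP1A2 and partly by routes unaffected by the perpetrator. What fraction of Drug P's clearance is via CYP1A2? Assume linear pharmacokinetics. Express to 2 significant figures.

Write x for the fraction cleared via CYP1A2. The observed AUC change means clearance rose to 1/0.467 = 2.141 of baseline.
Only the CYP1A2 route changed, so 2.141 = x·2.5 + (1 − x), giving x = 0.76.

0.76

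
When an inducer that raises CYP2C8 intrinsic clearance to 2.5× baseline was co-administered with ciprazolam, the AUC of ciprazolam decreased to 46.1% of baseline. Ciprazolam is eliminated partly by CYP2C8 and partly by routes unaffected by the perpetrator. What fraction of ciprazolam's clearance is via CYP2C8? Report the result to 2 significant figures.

0.78

Let x = fm,CYP2C8. Because AUC ∝ 1/CL, relative clearance rose to 1/0.461 = 2.169.
Only the CYP2C8 route changed, so 2.169 = x·2.5 + (1 − x), giving x = 0.78.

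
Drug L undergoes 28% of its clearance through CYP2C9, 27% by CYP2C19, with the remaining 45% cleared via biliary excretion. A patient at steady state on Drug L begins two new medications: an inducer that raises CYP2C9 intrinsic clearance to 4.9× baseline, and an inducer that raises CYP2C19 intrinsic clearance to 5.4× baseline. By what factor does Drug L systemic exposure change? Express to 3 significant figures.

The CYP2C9 pathway (28% of clearance) increases to 4.9× activity: 0.28 × 4.9 = 1.372.
The CYP2C19 pathway (27% of clearance) is boosted to 5.4× activity: 0.27 × 5.4 = 1.458.
The remaining 45% of clearance is unaffected.
New clearance relative to baseline: 1.372 + 1.458 + 0.45 = 3.28.
Because systemic exposure varies inversely with clearance, the combined effect is 1 / 3.28 = 0.305.

0.305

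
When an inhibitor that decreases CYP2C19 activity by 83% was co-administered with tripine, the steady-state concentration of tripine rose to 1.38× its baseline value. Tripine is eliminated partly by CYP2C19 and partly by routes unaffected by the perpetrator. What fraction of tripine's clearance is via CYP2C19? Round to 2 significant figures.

Write x for the fraction cleared via CYP2C19. The observed steady-state concentration change means clearance fell to 1/1.38 = 0.7246 of baseline.
Setting x·0.17 + (1 − x) = 0.7246 and solving: x = (0.7246 − 1)/(0.17 − 1) = 0.33.

0.33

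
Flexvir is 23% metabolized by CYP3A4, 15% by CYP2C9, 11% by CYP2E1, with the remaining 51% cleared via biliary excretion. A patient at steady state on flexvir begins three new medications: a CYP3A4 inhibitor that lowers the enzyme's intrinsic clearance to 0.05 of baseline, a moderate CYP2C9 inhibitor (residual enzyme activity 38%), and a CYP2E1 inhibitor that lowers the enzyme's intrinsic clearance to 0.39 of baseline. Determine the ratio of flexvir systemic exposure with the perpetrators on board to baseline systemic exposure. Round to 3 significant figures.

1.61

CYP3A4: 0.23 × 0.05 = 0.0115
CYP2C9: 0.15 × 0.38 = 0.057
CYP2E1: 0.11 × 0.39 = 0.0429
Other: 0.51 (unchanged)
New clearance relative to baseline: 0.0115 + 0.057 + 0.0429 + 0.51 = 0.6214.
Systemic exposure ∝ 1/CL: fold-change = 1 / 0.6214 = 1.61.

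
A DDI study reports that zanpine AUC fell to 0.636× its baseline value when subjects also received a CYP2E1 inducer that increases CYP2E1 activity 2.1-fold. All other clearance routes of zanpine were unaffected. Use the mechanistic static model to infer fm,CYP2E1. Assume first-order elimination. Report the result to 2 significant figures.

CL'/CL = 1 / 0.636 = 1.572
2.1·fm + (1 − fm) = 1.572
fm = (1.572 − 1) / (2.1 − 1) = 0.52

0.52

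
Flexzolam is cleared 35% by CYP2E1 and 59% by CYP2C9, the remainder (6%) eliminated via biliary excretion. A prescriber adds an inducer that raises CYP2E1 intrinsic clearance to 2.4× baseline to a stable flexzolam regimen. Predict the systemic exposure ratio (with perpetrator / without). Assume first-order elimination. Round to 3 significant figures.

0.671

The CYP2E1 pathway (35% of clearance) increases to 2.4× activity: 0.35 × 2.4 = 0.84.
CYP2C9 (59%) and the residual 6% are unaffected.
CL_new/CL_old = 0.84 + 0.59 + 0.06 = 1.49.
Since systemic exposure ∝ 1/CL, the ratio is 1 / 1.49 = 0.671.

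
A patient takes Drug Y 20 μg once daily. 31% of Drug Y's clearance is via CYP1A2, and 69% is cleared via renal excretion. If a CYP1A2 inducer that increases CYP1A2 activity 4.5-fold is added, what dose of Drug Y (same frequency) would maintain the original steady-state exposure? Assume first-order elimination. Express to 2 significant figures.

The CYP1A2 pathway (31% of clearance) rises to 4.5× activity: 0.31 × 4.5 = 1.395.
Non-CYP routes (69%) are unchanged.
Relative clearance = 1.395 + 0.69 = 2.085.
Exposure is unchanged when dose changes in proportion to clearance. New dose = 20 μg × 2.085 = 42 μg.

42 μg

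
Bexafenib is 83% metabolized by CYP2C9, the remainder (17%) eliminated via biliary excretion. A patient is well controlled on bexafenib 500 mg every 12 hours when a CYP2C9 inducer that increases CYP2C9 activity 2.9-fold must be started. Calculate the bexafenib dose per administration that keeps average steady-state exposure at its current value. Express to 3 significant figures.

1.29 × 10³ mg

CYP2C9: 0.83 × 2.9 = 2.407
Other: 0.17 (unchanged)
Relative clearance = 2.407 + 0.17 = 2.577.
Exposure is unchanged when dose changes in proportion to clearance. New dose = 500 mg × 2.577 = 1.29 × 10³ mg.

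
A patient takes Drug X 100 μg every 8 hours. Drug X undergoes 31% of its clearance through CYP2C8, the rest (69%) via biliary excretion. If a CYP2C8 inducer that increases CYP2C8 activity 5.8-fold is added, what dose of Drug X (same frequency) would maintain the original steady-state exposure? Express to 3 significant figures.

The CYP2C8 pathway (31% of clearance) is boosted to 5.8× activity: 0.31 × 5.8 = 1.798.
Non-CYP routes (69%) are unchanged.
CL_new/CL_old = 1.798 + 0.69 = 2.488.
To maintain the same steady-state level, dose must scale with clearance: new dose = 100 × 2.488 = 249 μg.

249 μg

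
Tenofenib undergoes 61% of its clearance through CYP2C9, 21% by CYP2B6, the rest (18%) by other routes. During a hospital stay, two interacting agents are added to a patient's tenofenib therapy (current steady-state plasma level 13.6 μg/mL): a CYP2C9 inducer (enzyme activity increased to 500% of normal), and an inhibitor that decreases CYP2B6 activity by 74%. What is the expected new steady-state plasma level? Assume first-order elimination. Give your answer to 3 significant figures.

CYP2C9: 0.61 × 5 = 3.05
CYP2B6: 0.21 × 0.26 = 0.0546
Other: 0.18 (unchanged)
Relative clearance = 3.05 + 0.0546 + 0.18 = 3.2846.
Steady-state plasma level ∝ 1/CL: new value = 13.6 / 3.2846 = 4.14 μg/mL.

4.14 μg/mL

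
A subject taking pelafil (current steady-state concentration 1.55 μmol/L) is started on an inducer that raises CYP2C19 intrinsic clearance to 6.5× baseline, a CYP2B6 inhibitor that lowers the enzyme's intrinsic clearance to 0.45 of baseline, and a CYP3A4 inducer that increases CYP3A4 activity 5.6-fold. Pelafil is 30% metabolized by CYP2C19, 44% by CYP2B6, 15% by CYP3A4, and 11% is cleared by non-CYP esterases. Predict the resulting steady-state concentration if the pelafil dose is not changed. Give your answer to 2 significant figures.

0.50 μmol/L

The CYP2C19 pathway (30% of clearance) is boosted to 6.5× activity: 0.3 × 6.5 = 1.95.
The CYP2B6 pathway (44% of clearance) is reduced to 0.45× activity: 0.44 × 0.45 = 0.198.
The CYP3A4 pathway (15% of clearance) rises to 5.6× activity: 0.15 × 5.6 = 0.84.
Non-CYP routes (11%) are unchanged.
CL_new/CL_old = 1.95 + 0.198 + 0.84 + 0.11 = 3.098.
Steady-state concentration ∝ 1/CL: new value = 1.55 / 3.098 = 0.50 μmol/L.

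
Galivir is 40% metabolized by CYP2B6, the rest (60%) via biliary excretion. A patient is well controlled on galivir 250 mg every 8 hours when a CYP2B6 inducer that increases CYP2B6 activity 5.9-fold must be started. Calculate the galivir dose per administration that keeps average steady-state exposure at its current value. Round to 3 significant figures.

740 mg

CYP2B6: 0.4 × 5.9 = 2.36
Other: 0.6 (unchanged)
New clearance relative to baseline: 2.36 + 0.6 = 2.96.
To maintain the same steady-state level, dose must scale with clearance: new dose = 250 × 2.96 = 740 mg.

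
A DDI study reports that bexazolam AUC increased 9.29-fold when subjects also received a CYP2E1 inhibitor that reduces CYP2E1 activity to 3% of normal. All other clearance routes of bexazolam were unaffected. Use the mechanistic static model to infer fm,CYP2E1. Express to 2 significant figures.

CL'/CL = 1 / 9.29 = 0.1076
0.03·fm + (1 − fm) = 0.1076
fm = (0.1076 − 1) / (0.03 − 1) = 0.92

0.92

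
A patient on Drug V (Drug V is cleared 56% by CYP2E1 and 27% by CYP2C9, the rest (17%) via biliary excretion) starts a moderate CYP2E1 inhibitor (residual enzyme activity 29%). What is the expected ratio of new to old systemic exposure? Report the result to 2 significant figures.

1.7

CYP2E1: 0.56 × 0.29 = 0.1624
CYP2C9: 0.27 (unchanged)
Other: 0.17 (unchanged)
New clearance relative to baseline: 0.1624 + 0.27 + 0.17 = 0.6024.
Since systemic exposure ∝ 1/CL, the ratio is 1 / 0.6024 = 1.7.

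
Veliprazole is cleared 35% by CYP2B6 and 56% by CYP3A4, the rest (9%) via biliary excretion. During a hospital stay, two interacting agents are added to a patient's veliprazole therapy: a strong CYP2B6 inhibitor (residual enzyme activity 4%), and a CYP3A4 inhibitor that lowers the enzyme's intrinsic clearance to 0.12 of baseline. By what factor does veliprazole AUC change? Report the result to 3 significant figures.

The CYP2B6 pathway (35% of clearance) drops to 0.04× activity: 0.35 × 0.04 = 0.014.
The CYP3A4 pathway (56% of clearance) drops to 0.12× activity: 0.56 × 0.12 = 0.0672.
The remaining 9% of clearance is unaffected.
CL_new/CL_old = 0.014 + 0.0672 + 0.09 = 0.1712.
Net AUC ratio = 1 / 0.1712 = 5.84.

5.84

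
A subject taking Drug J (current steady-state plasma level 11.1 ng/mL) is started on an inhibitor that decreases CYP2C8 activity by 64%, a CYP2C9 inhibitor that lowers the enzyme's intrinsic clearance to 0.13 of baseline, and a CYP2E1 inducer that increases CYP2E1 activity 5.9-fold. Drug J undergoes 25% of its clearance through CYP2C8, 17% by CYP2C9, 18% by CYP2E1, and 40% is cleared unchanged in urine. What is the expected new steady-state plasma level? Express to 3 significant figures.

CYP2C8: 0.25 × 0.36 = 0.09
CYP2C9: 0.17 × 0.13 = 0.0221
CYP2E1: 0.18 × 5.9 = 1.062
Other: 0.4 (unchanged)
CL_new/CL_old = 0.09 + 0.0221 + 1.062 + 0.4 = 1.5741.
Dividing the baseline by the relative clearance: 11.1 / 1.5741 = 7.05 ng/mL.

7.05 ng/mL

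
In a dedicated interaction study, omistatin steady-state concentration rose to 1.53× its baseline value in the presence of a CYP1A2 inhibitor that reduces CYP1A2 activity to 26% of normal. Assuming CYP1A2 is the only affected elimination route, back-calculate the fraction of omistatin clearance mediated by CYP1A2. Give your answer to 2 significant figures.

Write x for the fraction cleared via CYP1A2. The observed steady-state concentration change means clearance fell to 1/1.53 = 0.6536 of baseline.
Only the CYP1A2 route changed, so 0.6536 = x·0.26 + (1 − x), giving x = 0.47.

0.47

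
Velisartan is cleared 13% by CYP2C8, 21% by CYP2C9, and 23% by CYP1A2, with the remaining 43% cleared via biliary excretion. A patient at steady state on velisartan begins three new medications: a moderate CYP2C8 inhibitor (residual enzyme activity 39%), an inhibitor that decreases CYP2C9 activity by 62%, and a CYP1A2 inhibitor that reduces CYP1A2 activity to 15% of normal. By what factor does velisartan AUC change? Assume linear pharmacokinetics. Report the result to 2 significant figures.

The CYP2C8 pathway (13% of clearance) is reduced to 0.39× activity: 0.13 × 0.39 = 0.0507.
The CYP2C9 pathway (21% of clearance) drops to 0.38× activity: 0.21 × 0.38 = 0.0798.
The CYP1A2 pathway (23% of clearance) is reduced to 0.15× activity: 0.23 × 0.15 = 0.0345.
The remaining 43% of clearance is unaffected.
Relative clearance = 0.0507 + 0.0798 + 0.0345 + 0.43 = 0.595.
Because AUC varies inversely with clearance, the combined effect is 1 / 0.595 = 1.7.

1.7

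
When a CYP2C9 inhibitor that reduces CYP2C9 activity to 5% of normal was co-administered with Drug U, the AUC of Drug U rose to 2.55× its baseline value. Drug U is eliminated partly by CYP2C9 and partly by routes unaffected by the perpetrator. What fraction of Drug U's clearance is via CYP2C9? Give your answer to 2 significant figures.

Call the CYP2C9 fraction fm. After the interaction, CL_new/CL_old = fm × 0.05 + (1 − fm).
AUC ratio = 1 / (new CL fraction), so new CL fraction = 1 / 2.55 = 0.3922.
fm × 0.05 + 1 − fm = 0.3922  ⇒  fm × (0.05 − 1) = −0.6078  ⇒  fm = 0.64.

0.64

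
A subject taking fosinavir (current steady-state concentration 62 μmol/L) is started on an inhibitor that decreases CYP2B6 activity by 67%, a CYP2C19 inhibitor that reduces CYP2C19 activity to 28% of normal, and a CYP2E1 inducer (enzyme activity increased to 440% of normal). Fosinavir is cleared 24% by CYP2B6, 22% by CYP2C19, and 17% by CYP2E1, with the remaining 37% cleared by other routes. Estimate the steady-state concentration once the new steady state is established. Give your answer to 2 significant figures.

CYP2B6: 0.24 × 0.33 = 0.0792
CYP2C19: 0.22 × 0.28 = 0.0616
CYP2E1: 0.17 × 4.4 = 0.748
Other: 0.37 (unchanged)
CL_new/CL_old = 0.0792 + 0.0616 + 0.748 + 0.37 = 1.2588.
New steady-state concentration = 62 / 1.2588 = 49 μmol/L (concentration scales inversely with clearance).

49 μmol/L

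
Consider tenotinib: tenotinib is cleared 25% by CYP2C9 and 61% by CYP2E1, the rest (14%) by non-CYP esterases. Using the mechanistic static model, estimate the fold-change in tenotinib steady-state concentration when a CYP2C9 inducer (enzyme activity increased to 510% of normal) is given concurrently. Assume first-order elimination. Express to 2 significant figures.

0.49

The CYP2C9 pathway (25% of clearance) increases to 5.1× activity: 0.25 × 5.1 = 1.275.
CYP2E1 (61%) and the residual 14% are unaffected.
CL_new/CL_old = 1.275 + 0.61 + 0.14 = 2.025.
Since steady-state concentration ∝ 1/CL, the ratio is 1 / 2.025 = 0.49.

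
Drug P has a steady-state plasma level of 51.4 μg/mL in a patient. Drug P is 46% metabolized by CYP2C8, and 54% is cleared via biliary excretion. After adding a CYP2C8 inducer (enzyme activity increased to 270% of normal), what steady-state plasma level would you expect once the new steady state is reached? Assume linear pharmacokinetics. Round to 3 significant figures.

28.8 μg/mL

The CYP2C8 pathway (46% of clearance) rises to 2.7× activity: 0.46 × 2.7 = 1.242.
Non-CYP routes (54%) are unchanged.
CL_new/CL_old = 1.242 + 0.54 = 1.782.
Steady-state plasma level ∝ 1/CL, so new value = 51.4 / 1.782 = 28.8 μg/mL.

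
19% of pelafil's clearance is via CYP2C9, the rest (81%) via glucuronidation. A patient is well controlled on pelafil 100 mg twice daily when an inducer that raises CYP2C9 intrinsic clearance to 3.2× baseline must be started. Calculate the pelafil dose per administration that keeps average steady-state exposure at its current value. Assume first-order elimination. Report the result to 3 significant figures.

The CYP2C9 pathway (19% of clearance) rises to 3.2× activity: 0.19 × 3.2 = 0.608.
The remaining 81% of clearance is unaffected.
Relative clearance = 0.608 + 0.81 = 1.418.
Exposure is unchanged when dose changes in proportion to clearance. New dose = 100 mg × 1.418 = 142 mg.

142 mg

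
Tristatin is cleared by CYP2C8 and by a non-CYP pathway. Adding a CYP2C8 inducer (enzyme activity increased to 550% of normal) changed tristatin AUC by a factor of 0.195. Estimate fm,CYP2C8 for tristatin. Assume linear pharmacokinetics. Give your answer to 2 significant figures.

0.92

Call the CYP2C8 fraction fm. After the interaction, CL_new/CL_old = fm × 5.5 + (1 − fm).
AUC ratio = 1 / (new CL fraction), so new CL fraction = 1 / 0.195 = 5.128.
fm × 5.5 + 1 − fm = 5.128  ⇒  fm × (5.5 − 1) = 4.128  ⇒  fm = 0.92.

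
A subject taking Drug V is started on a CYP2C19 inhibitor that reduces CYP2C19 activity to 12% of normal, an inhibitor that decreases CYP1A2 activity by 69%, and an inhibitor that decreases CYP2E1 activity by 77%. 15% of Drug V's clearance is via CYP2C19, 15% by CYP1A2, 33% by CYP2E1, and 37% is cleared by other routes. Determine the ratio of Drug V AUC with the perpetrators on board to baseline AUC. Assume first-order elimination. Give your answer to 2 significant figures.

2.0

The CYP2C19 pathway (15% of clearance) is reduced to 0.12× activity: 0.15 × 0.12 = 0.018.
The CYP1A2 pathway (15% of clearance) is reduced to 0.31× activity: 0.15 × 0.31 = 0.0465.
The CYP2E1 pathway (33% of clearance) drops to 0.23× activity: 0.33 × 0.23 = 0.0759.
Non-CYP routes (37%) are unchanged.
CL_new/CL_old = 0.018 + 0.0465 + 0.0759 + 0.37 = 0.5104.
Because AUC varies inversely with clearance, the combined effect is 1 / 0.5104 = 2.0.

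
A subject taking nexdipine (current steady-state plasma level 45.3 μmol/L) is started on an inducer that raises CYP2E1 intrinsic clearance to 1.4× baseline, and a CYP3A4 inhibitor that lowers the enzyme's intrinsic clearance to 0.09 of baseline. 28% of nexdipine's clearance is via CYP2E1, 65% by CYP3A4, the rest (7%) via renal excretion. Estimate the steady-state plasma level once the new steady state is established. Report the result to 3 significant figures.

The CYP2E1 pathway (28% of clearance) is boosted to 1.4× activity: 0.28 × 1.4 = 0.392.
The CYP3A4 pathway (65% of clearance) falls to 0.09× activity: 0.65 × 0.09 = 0.0585.
Non-CYP routes (7%) are unchanged.
CL_new/CL_old = 0.392 + 0.0585 + 0.07 = 0.5205.
Steady-state plasma level ∝ 1/CL: new value = 45.3 / 0.5205 = 87.0 μmol/L.

87.0 μmol/L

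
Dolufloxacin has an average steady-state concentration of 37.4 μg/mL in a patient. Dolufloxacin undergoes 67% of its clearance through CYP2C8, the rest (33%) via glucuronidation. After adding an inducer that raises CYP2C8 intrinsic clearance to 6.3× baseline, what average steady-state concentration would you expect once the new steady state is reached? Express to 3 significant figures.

CYP2C8: 0.67 × 6.3 = 4.221
Other: 0.33 (unchanged)
New clearance relative to baseline: 4.221 + 0.33 = 4.551.
Average steady-state concentration ∝ 1/CL, so new value = 37.4 / 4.551 = 8.22 μg/mL.

8.22 μg/mL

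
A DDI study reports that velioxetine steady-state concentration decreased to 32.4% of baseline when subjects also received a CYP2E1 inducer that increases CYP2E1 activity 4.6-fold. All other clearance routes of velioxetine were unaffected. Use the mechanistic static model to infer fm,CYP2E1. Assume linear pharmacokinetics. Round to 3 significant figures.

0.580

CL'/CL = 1 / 0.324 = 3.086
4.6·fm + (1 − fm) = 3.086
fm = (3.086 − 1) / (4.6 − 1) = 0.580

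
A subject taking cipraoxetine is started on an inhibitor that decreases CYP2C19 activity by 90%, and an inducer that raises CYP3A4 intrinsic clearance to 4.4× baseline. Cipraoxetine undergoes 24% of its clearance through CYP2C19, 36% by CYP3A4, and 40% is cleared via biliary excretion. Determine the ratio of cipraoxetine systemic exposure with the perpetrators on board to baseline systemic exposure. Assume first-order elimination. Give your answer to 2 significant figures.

The CYP2C19 pathway (24% of clearance) falls to 0.1× activity: 0.24 × 0.1 = 0.024.
The CYP3A4 pathway (36% of clearance) increases to 4.4× activity: 0.36 × 4.4 = 1.584.
The remaining 40% of clearance is unaffected.
Relative clearance = 0.024 + 1.584 + 0.4 = 2.008.
Because systemic exposure varies inversely with clearance, the combined effect is 1 / 2.008 = 0.50.

0.50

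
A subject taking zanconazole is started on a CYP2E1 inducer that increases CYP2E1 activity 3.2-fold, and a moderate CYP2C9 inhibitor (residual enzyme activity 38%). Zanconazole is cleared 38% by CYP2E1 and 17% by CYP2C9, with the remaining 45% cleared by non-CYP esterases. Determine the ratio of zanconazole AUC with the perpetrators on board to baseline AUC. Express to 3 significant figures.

0.578

The CYP2E1 pathway (38% of clearance) increases to 3.2× activity: 0.38 × 3.2 = 1.216.
The CYP2C9 pathway (17% of clearance) falls to 0.38× activity: 0.17 × 0.38 = 0.0646.
The remaining 45% of clearance is unaffected.
Relative clearance = 1.216 + 0.0646 + 0.45 = 1.7306.
Net AUC ratio = 1 / 1.7306 = 0.578.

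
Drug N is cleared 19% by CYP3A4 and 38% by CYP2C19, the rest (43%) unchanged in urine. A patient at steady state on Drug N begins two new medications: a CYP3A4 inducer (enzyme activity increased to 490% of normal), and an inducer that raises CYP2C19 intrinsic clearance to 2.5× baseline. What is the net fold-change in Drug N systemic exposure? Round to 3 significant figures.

The CYP3A4 pathway (19% of clearance) is boosted to 4.9× activity: 0.19 × 4.9 = 0.931.
The CYP2C19 pathway (38% of clearance) rises to 2.5× activity: 0.38 × 2.5 = 0.95.
Non-CYP routes (43%) are unchanged.
Relative clearance = 0.931 + 0.95 + 0.43 = 2.311.
Systemic exposure ∝ 1/CL: fold-change = 1 / 2.311 = 0.433.

0.433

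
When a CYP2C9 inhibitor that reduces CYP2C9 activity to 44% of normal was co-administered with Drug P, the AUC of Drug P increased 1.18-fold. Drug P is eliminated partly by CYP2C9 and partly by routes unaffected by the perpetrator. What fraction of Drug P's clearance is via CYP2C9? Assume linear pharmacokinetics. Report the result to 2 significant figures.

Call the CYP2C9 fraction fm. After the interaction, CL_new/CL_old = fm × 0.44 + (1 − fm).
AUC ratio = 1 / (new CL fraction), so new CL fraction = 1 / 1.18 = 0.8475.
fm × 0.44 + 1 − fm = 0.8475  ⇒  fm × (0.44 − 1) = −0.1525  ⇒  fm = 0.27.

0.27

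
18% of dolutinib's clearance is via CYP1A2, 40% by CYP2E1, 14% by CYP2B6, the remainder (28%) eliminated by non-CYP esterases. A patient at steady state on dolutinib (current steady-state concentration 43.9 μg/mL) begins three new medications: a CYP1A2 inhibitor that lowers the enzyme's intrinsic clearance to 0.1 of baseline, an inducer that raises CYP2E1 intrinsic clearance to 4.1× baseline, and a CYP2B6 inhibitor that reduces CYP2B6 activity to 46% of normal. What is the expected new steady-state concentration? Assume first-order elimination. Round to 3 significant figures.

21.9 μg/mL

The CYP1A2 pathway (18% of clearance) falls to 0.1× activity: 0.18 × 0.1 = 0.018.
The CYP2E1 pathway (40% of clearance) increases to 4.1× activity: 0.4 × 4.1 = 1.64.
The CYP2B6 pathway (14% of clearance) drops to 0.46× activity: 0.14 × 0.46 = 0.0644.
Non-CYP routes (28%) are unchanged.
New clearance relative to baseline: 0.018 + 1.64 + 0.0644 + 0.28 = 2.0024.
Steady-state concentration ∝ 1/CL: new value = 43.9 / 2.0024 = 21.9 μg/mL.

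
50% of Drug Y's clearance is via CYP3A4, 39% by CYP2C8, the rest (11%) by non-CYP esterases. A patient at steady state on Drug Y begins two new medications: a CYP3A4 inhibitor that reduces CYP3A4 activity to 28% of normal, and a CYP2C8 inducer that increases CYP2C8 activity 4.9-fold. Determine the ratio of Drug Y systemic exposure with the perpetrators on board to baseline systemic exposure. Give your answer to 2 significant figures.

CYP3A4: 0.5 × 0.28 = 0.14
CYP2C8: 0.39 × 4.9 = 1.911
Other: 0.11 (unchanged)
New clearance relative to baseline: 0.14 + 1.911 + 0.11 = 2.161.
Net systemic exposure ratio = 1 / 2.161 = 0.46.

0.46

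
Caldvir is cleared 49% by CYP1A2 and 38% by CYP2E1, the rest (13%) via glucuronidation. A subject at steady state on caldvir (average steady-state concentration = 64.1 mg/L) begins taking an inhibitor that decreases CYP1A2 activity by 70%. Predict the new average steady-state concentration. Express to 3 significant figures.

The CYP1A2 pathway (49% of clearance) is reduced to 0.3× activity: 0.49 × 0.3 = 0.147.
CYP2E1 (38%) and the residual 13% are unaffected.
New clearance relative to baseline: 0.147 + 0.38 + 0.13 = 0.657.
New average steady-state concentration = baseline ÷ relative clearance = 64.1 / 0.657 = 97.6 mg/L.

97.6 mg/L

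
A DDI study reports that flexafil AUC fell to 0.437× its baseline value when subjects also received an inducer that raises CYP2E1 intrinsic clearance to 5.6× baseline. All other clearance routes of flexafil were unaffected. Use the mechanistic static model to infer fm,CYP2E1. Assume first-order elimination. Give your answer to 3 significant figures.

0.280

CL'/CL = 1 / 0.437 = 2.288
5.6·fm + (1 − fm) = 2.288
fm = (2.288 − 1) / (5.6 − 1) = 0.280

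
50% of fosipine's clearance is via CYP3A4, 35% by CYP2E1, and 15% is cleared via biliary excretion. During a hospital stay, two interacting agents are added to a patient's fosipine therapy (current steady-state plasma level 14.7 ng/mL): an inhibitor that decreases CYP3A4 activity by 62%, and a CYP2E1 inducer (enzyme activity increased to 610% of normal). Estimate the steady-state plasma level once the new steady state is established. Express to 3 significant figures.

CYP3A4: 0.5 × 0.38 = 0.19
CYP2E1: 0.35 × 6.1 = 2.135
Other: 0.15 (unchanged)
CL_new/CL_old = 0.19 + 2.135 + 0.15 = 2.475.
Dividing the baseline by the relative clearance: 14.7 / 2.475 = 5.94 ng/mL.

5.94 ng/mL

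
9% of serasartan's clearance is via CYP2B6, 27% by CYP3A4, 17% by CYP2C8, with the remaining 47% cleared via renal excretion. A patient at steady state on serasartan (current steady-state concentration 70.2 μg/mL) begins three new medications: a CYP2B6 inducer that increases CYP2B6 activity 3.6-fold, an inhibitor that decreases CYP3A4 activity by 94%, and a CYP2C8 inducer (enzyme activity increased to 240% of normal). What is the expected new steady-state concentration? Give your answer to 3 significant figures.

57.6 μg/mL

CYP2B6: 0.09 × 3.6 = 0.324
CYP3A4: 0.27 × 0.06 = 0.0162
CYP2C8: 0.17 × 2.4 = 0.408
Other: 0.47 (unchanged)
Relative clearance = 0.324 + 0.0162 + 0.408 + 0.47 = 1.2182.
New steady-state concentration = 70.2 / 1.2182 = 57.6 μg/mL (concentration scales inversely with clearance).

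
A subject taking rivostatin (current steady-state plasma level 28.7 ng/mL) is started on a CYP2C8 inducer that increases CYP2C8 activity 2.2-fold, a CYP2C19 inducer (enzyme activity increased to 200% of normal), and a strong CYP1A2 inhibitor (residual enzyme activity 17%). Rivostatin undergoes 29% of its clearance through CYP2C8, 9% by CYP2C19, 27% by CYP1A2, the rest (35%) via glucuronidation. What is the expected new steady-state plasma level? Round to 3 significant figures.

23.6 ng/mL

CYP2C8: 0.29 × 2.2 = 0.638
CYP2C19: 0.09 × 2 = 0.18
CYP1A2: 0.27 × 0.17 = 0.0459
Other: 0.35 (unchanged)
Relative clearance = 0.638 + 0.18 + 0.0459 + 0.35 = 1.2139.
Dividing the baseline by the relative clearance: 28.7 / 1.2139 = 23.6 ng/mL.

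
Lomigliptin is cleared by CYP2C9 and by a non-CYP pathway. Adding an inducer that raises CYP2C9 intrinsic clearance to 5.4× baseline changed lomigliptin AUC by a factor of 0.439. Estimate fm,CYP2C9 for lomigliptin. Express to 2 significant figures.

0.29

Call the CYP2C9 fraction fm. After the interaction, CL_new/CL_old = fm × 5.4 + (1 − fm).
AUC ratio = 1 / (new CL fraction), so new CL fraction = 1 / 0.439 = 2.278.
fm × 5.4 + 1 − fm = 2.278  ⇒  fm × (5.4 − 1) = 1.278  ⇒  fm = 0.29.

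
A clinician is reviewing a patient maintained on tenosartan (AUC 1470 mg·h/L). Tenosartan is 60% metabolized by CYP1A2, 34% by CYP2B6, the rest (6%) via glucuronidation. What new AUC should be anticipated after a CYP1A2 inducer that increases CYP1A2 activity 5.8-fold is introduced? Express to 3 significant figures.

379 mg·h/L

The CYP1A2 pathway (60% of clearance) increases to 5.8× activity: 0.6 × 5.8 = 3.48.
CYP2B6 (34%) and the residual 6% are unaffected.
Relative clearance = 3.48 + 0.34 + 0.06 = 3.88.
AUC ∝ 1/CL, so new value = 1470 / 3.88 = 379 mg·h/L.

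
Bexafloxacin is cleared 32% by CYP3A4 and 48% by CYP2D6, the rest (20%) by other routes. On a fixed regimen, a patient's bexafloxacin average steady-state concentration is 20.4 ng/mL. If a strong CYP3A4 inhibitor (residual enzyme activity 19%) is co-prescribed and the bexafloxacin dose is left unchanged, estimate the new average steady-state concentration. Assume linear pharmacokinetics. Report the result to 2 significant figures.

CYP3A4: 0.32 × 0.19 = 0.0608
CYP2D6: 0.48 (unchanged)
Other: 0.2 (unchanged)
CL_new/CL_old = 0.0608 + 0.48 + 0.2 = 0.7408.
New average steady-state concentration = baseline ÷ relative clearance = 20.4 / 0.7408 = 28 ng/mL.

28 ng/mL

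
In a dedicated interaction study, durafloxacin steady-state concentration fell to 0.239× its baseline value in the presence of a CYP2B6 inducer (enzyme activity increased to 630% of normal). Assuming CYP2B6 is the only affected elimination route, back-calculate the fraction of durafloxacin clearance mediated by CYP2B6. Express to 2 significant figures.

0.60

CL'/CL = 1 / 0.239 = 4.184
6.3·fm + (1 − fm) = 4.184
fm = (4.184 − 1) / (6.3 − 1) = 0.60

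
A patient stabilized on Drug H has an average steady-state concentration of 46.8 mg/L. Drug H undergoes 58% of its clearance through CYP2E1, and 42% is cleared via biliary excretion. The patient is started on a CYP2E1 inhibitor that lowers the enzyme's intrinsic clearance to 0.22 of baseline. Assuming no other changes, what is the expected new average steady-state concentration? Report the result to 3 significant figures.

The CYP2E1 pathway (58% of clearance) is reduced to 0.22× activity: 0.58 × 0.22 = 0.1276.
Non-CYP routes (42%) are unchanged.
New clearance relative to baseline: 0.1276 + 0.42 = 0.5476.
New average steady-state concentration = baseline ÷ relative clearance = 46.8 / 0.5476 = 85.5 mg/L.

85.5 mg/L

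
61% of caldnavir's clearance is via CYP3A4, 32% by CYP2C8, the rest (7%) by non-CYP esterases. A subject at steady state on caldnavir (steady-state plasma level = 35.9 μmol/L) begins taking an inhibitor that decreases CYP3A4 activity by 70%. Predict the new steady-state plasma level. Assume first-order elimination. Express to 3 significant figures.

62.7 μmol/L

CYP3A4: 0.61 × 0.3 = 0.183
CYP2C8: 0.32 (unchanged)
Other: 0.07 (unchanged)
New clearance relative to baseline: 0.183 + 0.32 + 0.07 = 0.573.
Steady-state plasma level ∝ 1/CL, so new value = 35.9 / 0.573 = 62.7 μmol/L.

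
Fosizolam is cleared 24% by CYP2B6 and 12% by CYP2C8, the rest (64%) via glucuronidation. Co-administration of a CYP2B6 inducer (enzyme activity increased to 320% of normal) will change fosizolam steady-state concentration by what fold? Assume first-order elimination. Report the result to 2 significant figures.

0.65

The CYP2B6 pathway (24% of clearance) is boosted to 3.2× activity: 0.24 × 3.2 = 0.768.
CYP2C8 (12%) and the residual 64% are unaffected.
Relative clearance = 0.768 + 0.12 + 0.64 = 1.528.
Since steady-state concentration ∝ 1/CL, the ratio is 1 / 1.528 = 0.65.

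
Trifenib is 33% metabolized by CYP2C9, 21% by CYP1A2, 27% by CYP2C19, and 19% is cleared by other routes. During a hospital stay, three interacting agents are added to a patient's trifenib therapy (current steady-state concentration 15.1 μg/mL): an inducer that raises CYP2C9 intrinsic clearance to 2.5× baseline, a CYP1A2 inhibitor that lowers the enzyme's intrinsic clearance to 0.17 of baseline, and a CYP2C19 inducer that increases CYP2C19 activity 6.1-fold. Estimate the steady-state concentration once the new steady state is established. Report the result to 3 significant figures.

5.60 μg/mL

CYP2C9: 0.33 × 2.5 = 0.825
CYP1A2: 0.21 × 0.17 = 0.0357
CYP2C19: 0.27 × 6.1 = 1.647
Other: 0.19 (unchanged)
CL_new/CL_old = 0.825 + 0.0357 + 1.647 + 0.19 = 2.6977.
New steady-state concentration = 15.1 / 2.6977 = 5.60 μg/mL (concentration scales inversely with clearance).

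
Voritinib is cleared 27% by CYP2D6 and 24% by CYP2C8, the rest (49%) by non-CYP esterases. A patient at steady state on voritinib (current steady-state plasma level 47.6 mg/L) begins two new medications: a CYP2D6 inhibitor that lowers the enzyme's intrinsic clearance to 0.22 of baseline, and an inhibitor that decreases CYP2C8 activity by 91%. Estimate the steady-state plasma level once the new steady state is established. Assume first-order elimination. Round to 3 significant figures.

83.4 mg/L

The CYP2D6 pathway (27% of clearance) is reduced to 0.22× activity: 0.27 × 0.22 = 0.0594.
The CYP2C8 pathway (24% of clearance) drops to 0.09× activity: 0.24 × 0.09 = 0.0216.
Non-CYP routes (49%) are unchanged.
New clearance relative to baseline: 0.0594 + 0.0216 + 0.49 = 0.571.
Dividing the baseline by the relative clearance: 47.6 / 0.571 = 83.4 mg/L.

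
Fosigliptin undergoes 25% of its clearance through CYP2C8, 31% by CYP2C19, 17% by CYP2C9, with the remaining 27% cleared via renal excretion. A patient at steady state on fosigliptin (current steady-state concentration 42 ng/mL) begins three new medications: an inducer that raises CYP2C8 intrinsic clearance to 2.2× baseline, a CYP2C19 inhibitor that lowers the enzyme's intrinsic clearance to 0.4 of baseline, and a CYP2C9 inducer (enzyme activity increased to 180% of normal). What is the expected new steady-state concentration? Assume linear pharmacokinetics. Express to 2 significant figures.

34 ng/mL

The CYP2C8 pathway (25% of clearance) rises to 2.2× activity: 0.25 × 2.2 = 0.55.
The CYP2C19 pathway (31% of clearance) is reduced to 0.4× activity: 0.31 × 0.4 = 0.124.
The CYP2C9 pathway (17% of clearance) is boosted to 1.8× activity: 0.17 × 1.8 = 0.306.
The remaining 27% of clearance is unaffected.
New clearance relative to baseline: 0.55 + 0.124 + 0.306 + 0.27 = 1.25.
Dividing the baseline by the relative clearance: 42 / 1.25 = 34 ng/mL.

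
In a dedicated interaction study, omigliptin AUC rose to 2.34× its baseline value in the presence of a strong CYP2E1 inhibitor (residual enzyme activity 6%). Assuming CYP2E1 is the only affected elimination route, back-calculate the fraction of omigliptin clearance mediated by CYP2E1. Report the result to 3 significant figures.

0.609

Call the CYP2E1 fraction fm. After the interaction, CL_new/CL_old = fm × 0.06 + (1 − fm).
AUC ratio = 1 / (new CL fraction), so new CL fraction = 1 / 2.34 = 0.4274.
fm × 0.06 + 1 − fm = 0.4274  ⇒  fm × (0.06 − 1) = −0.5726  ⇒  fm = 0.609.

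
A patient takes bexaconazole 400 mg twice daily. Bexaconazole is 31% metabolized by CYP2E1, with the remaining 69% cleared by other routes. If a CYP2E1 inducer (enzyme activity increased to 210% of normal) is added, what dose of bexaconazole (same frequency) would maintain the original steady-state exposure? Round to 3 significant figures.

The CYP2E1 pathway (31% of clearance) increases to 2.1× activity: 0.31 × 2.1 = 0.651.
Non-CYP routes (69%) are unchanged.
Relative clearance = 0.651 + 0.69 = 1.341.
Exposure is unchanged when dose changes in proportion to clearance. New dose = 400 mg × 1.341 = 536 mg.

536 mg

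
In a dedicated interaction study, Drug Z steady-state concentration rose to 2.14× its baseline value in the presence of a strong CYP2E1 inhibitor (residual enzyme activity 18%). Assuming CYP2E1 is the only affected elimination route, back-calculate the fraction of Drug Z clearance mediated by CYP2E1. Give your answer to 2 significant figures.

Let x = fm,CYP2E1. Because steady-state concentration ∝ 1/CL, relative clearance fell to 1/2.14 = 0.4673.
Setting x·0.18 + (1 − x) = 0.4673 and solving: x = (0.4673 − 1)/(0.18 − 1) = 0.65.

0.65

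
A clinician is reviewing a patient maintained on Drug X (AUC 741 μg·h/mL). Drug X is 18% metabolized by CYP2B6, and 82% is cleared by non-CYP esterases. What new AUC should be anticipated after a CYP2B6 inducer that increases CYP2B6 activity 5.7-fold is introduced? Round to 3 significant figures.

401 μg·h/mL

CYP2B6: 0.18 × 5.7 = 1.026
Other: 0.82 (unchanged)
CL_new/CL_old = 1.026 + 0.82 = 1.846.
With dosing unchanged, AUC scales as 1/CL: 741 / 1.846 = 401 μg·h/mL.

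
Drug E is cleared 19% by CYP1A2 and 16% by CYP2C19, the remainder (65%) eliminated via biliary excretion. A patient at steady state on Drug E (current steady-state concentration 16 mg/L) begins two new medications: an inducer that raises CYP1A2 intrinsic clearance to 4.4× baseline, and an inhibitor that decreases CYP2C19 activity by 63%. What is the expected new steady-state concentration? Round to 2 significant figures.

10 mg/L

The CYP1A2 pathway (19% of clearance) increases to 4.4× activity: 0.19 × 4.4 = 0.836.
The CYP2C19 pathway (16% of clearance) is reduced to 0.37× activity: 0.16 × 0.37 = 0.0592.
The remaining 65% of clearance is unaffected.
New clearance relative to baseline: 0.836 + 0.0592 + 0.65 = 1.5452.
Dividing the baseline by the relative clearance: 16 / 1.5452 = 10 mg/L.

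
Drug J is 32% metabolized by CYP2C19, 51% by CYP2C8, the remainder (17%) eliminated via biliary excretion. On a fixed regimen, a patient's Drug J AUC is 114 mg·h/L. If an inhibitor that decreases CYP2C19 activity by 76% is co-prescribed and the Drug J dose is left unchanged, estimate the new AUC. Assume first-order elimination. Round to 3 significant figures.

CYP2C19: 0.32 × 0.24 = 0.0768
CYP2C8: 0.51 (unchanged)
Other: 0.17 (unchanged)
CL_new/CL_old = 0.0768 + 0.51 + 0.17 = 0.7568.
AUC ∝ 1/CL, so new value = 114 / 0.7568 = 151 mg·h/L.

151 mg·h/L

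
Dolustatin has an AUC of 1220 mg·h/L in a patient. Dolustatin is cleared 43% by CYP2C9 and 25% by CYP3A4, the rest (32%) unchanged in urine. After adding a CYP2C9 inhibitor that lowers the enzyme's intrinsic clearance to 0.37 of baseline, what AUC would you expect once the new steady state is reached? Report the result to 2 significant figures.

The CYP2C9 pathway (43% of clearance) falls to 0.37× activity: 0.43 × 0.37 = 0.1591.
CYP3A4 (25%) and the residual 32% are unaffected.
New clearance relative to baseline: 0.1591 + 0.25 + 0.32 = 0.7291.
New AUC = baseline ÷ relative clearance = 1220 / 0.7291 = 1.7 × 10³ mg·h/L.

1.7 × 10³ mg·h/L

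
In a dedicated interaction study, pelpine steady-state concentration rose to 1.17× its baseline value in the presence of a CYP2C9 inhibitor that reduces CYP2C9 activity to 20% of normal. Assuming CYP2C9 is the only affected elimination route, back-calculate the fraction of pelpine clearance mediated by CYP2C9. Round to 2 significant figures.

Call the CYP2C9 fraction fm. After the interaction, CL_new/CL_old = fm × 0.2 + (1 − fm).
Steady-state concentration ratio = 1 / (new CL fraction), so new CL fraction = 1 / 1.17 = 0.8547.
fm × 0.2 + 1 − fm = 0.8547  ⇒  fm × (0.2 − 1) = −0.1453  ⇒  fm = 0.18.

0.18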